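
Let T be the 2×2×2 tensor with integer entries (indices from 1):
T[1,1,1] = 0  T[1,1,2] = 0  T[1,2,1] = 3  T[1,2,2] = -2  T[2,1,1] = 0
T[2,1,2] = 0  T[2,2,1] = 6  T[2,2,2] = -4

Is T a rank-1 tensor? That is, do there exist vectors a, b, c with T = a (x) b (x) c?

If T = a (x) b (x) c then every fibre of T is a multiple of the corresponding factor, so read the factors off the fibres through the nonzero entry T[1,2,1] = 3.
The mode-1 fibre T[:,2,1] = [3, 6] gives a = [1, 2] (primitive direction); the mode-2 fibre T[1,:,1] = [0, 3] gives b = [0, 1]; then c[k] = T[1,2,k] / (a[1]·b[2]) = [3, -2] / 1 = [3, -2].
Expanding [1, 2] (x) [0, 1] (x) [3, -2] reproduces all 8 entries of T, so T = [1, 2] (x) [0, 1] (x) [3, -2] and rank(T) ≤ 1.
Equivalently every frontal slice T[:,:,k] is c[k] times the rank-1 matrix [1, 2] (x) [0, 1]. So T has rank 1 (it is nonzero).

Yes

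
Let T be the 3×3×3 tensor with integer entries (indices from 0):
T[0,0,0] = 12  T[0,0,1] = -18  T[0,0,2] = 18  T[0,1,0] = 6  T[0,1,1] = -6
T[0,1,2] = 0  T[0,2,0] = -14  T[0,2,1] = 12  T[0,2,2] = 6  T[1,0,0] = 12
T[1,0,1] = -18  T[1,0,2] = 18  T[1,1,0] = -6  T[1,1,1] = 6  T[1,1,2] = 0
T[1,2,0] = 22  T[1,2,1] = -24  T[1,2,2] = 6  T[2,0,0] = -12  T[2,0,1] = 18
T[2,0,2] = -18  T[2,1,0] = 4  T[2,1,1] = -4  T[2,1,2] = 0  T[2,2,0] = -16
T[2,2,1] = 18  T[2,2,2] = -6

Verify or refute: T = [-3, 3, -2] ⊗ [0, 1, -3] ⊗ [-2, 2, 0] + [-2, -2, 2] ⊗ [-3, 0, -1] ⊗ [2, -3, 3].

Yes

Reconstruct entrywise from the claimed factors. For example, T[2,2,2] = -6 and Σₗ aₗ[2]bₗ[2]cₗ[2] = (-2)·(-3)·(0) + (2)·(-1)·(3) = -6; checking all 27 entries, every one matches. The claim holds.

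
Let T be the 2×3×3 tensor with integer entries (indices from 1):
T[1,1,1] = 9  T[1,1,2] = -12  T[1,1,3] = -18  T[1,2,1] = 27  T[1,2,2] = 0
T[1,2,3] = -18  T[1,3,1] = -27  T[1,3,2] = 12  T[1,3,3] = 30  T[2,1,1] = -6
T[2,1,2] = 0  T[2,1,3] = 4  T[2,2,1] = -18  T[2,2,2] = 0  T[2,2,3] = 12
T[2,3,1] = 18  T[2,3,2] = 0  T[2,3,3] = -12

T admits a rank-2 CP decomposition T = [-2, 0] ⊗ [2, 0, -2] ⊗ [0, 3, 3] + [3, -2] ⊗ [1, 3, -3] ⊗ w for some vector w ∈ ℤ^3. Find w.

Subtract the known terms from T to get the rank-1 residual R = [3, -2] ⊗ [1, 3, -3] ⊗ w, so R[i,j,k] = a[i]·b[j]·w[k]. Pick indices with nonzero a[1]·b[1] = (3)·(1) = 3. Only the fibre through (1,1,·) is needed: R[1,1,:] = T[1,1,:] − Σₗ aₗ[1]bₗ[1]cₗ = [9, -12, -18] − (-2)·(2)·[0, 3, 3] = [9, 0, -6]. Then w[k] = R[1,1,k] / 3 for each k, giving w = [9, 0, -6] / 3 = [3, 0, -2].

w = [3, 0, -2]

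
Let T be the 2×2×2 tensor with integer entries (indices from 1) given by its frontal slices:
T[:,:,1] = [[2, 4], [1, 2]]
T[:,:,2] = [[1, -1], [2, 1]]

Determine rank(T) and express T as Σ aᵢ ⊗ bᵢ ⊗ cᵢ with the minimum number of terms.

Lower bound: in the mode-1 unfolding of T (rows indexed by i, columns by (j,k)) the 2×2 minor on rows i ∈ {1, 2}, columns (j,k) ∈ {(1,1), (1,2)} is det [[2, 1], [1, 2]] = 3 ≠ 0, so that unfolding has rank ≥ 2 and hence rank(T) ≥ 2 (CP rank is at least every unfolding rank, though it can be larger).
Upper bound: with S_k = T[:,:,k], the two rank-1 terms a₁b₁ᵀ, a₂b₂ᵀ are the rank-1 members of the pencil x·S₁ + y·S₂.
det(x·S₁ + y·S₂) is −3·xy + 3·y² = (-3)·(x − y)(y), vanishing at (x:y) = (1:1) and (1:0).
M₁ = S₁ + S₂ = [[3, 3], [3, 3]] = 3·(1, 1)(1, 1)ᵀ and M₂ = S₁ = [[2, 4], [1, 2]] = (2, 1)(1, 2)ᵀ, so take a₁ = (1, 1), b₁ = (1, 1), a₂ = (2, 1), b₂ = (1, 2).
Each slice is an integer combination of E₁ = a₁b₁ᵀ and E₂ = a₂b₂ᵀ: S₁ = E₂, S₂ = 3·E₁ − E₂; reading off coefficients, c₁ = (0, 3) and c₂ = (1, -1).
Hence T = (1, 1) ⊗ (1, 1) ⊗ (0, 3) + (2, 1) ⊗ (1, 2) ⊗ (1, -1), so rank(T) ≤ 2.
These bounds meet, so rank(T) = 2.

rank(T) = 2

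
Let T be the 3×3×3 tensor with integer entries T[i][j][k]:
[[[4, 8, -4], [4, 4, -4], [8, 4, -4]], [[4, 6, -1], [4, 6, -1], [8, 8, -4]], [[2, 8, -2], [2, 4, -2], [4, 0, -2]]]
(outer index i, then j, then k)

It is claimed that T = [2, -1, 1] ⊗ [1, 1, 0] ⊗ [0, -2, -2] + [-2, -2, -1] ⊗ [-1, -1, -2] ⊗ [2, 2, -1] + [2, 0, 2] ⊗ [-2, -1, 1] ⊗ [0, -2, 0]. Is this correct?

No

Reconstruct entry (0,0,2) from the claimed factors: Σₗ aₗ[0]bₗ[0]cₗ[2] = (2)·(1)·(-2) + (-2)·(-1)·(-1) + (2)·(-2)·(0) = -6, but T[0,0,2] = -4. The claim is false.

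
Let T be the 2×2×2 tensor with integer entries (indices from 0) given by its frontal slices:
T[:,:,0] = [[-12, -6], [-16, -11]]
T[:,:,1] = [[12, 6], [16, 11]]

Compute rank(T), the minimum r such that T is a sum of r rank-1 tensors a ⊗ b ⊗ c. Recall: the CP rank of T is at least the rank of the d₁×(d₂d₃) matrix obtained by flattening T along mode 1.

Lower bound: the mode-2 unfolding of T (rows indexed by j, columns by (i,k) = (0,0), (0,1), (1,0), (1,1)) is [[-12, 12, -16, 16], [-6, 6, -11, 11]].
There the 2×2 minor on rows j ∈ {0, 1}, columns (i,k) ∈ {(0,0), (1,0)} is det [[-12, -16], [-6, -11]] = 36 ≠ 0, so this unfolding has rank ≥ 2; CP rank is at least every unfolding rank, so rank(T) ≥ 2. (Unfolding ranks only ever bound the CP rank from below — rank(T) can be strictly larger than all of them — so the matching upper bound has to come from an explicit 2-term decomposition.)
Upper bound — finding two terms. Every mode-3 slice of T is a multiple of one matrix: T[:,:,k] = c[k]·M with c = [1, -1] and M = [[-12, -6], [-16, -11]] (rows indexed by i, columns by j). So it suffices to write M as a sum of two rank-1 matrices.
Splitting M by its rows (i = 0, 1), M = [1, 0][-12, -6]ᵀ + [0, 1][-16, -11]ᵀ.
Hence T = [1, 0] ⊗ [-12, -6] ⊗ [1, -1] + [0, 1] ⊗ [-16, -11] ⊗ [1, -1], so rank(T) ≤ 2.
These bounds meet, so rank(T) = 2.
Check entry T[0,0,0] = -12: (1)·(-12)·(1) + (0)·(-16)·(1) = -12.

2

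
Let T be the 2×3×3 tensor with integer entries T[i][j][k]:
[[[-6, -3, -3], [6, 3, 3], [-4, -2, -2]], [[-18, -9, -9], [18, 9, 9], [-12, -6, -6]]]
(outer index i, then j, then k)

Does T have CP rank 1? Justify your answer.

If T = a ⊗ b ⊗ c then every fibre of T is a multiple of the corresponding factor, so read the factors off the fibres through the nonzero entry T[0,0,0] = -6.
The mode-1 fibre T[:,0,0] = [-6, -18] gives a = [1, 3] (primitive direction); the mode-2 fibre T[0,:,0] = [-6, 6, -4] gives b = [3, -3, 2]; then c[k] = T[0,0,k] / (a[0]·b[0]) = [-6, -3, -3] / 3 = [-2, -1, -1].
Expanding [1, 3] ⊗ [3, -3, 2] ⊗ [-2, -1, -1] reproduces all 18 entries of T, so T = [1, 3] ⊗ [3, -3, 2] ⊗ [-2, -1, -1] and rank(T) ≤ 1.
Equivalently every frontal slice T[:,:,k] is c[k] times the rank-1 matrix [1, 3] ⊗ [3, -3, 2]. So T has rank 1 (it is nonzero).

Yes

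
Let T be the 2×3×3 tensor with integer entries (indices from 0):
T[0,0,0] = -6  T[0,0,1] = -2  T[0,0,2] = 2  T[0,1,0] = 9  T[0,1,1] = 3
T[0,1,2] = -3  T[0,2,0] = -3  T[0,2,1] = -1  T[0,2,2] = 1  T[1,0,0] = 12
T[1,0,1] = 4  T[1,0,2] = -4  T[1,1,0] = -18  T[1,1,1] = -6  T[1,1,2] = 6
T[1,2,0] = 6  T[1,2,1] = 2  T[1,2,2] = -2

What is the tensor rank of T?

1

Lower bound: T ≠ 0 (e.g. T[0,0,0] = -6), so rank(T) ≥ 1.
Upper bound: if T = a (x) b (x) c then every fibre of T is a multiple of the corresponding factor, so read the factors off the fibres through the nonzero entry T[0,0,0] = -6.
The mode-1 fibre T[:,0,0] = [-6, 12] gives a = [1, -2] (primitive direction); the mode-2 fibre T[0,:,0] = [-6, 9, -3] gives b = [2, -3, 1]; then c[k] = T[0,0,k] / (a[0]·b[0]) = [-6, -2, 2] / 2 = [-3, -1, 1].
Expanding [1, -2] (x) [2, -3, 1] (x) [-3, -1, 1] reproduces all 18 entries of T, so T = [1, -2] (x) [2, -3, 1] (x) [-3, -1, 1] and rank(T) ≤ 1.
These bounds meet, so rank(T) = 1.
Check entry T[1,1,2] = 6: (-2)·(-3)·(1) = 6.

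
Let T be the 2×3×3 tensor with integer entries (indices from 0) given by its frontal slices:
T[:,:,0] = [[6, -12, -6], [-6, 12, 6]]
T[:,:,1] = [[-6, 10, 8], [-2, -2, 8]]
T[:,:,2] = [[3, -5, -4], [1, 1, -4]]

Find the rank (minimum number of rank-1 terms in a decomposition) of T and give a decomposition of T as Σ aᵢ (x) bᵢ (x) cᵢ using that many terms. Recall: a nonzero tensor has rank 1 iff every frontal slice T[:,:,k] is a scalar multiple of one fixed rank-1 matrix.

rank(T) = 2

Lower bound: the mode-1 unfolding of T (rows indexed by i, columns by (j,k) = (0,0), (0,1), (0,2), (1,0), (1,1), (1,2), (2,0), (2,1), (2,2)) is [[6, -6, 3, -12, 10, -5, -6, 8, -4], [-6, -2, 1, 12, -2, 1, 6, 8, -4]].
There the 2×2 minor on rows i ∈ {0, 1}, columns (j,k) ∈ {(0,0), (0,1)} is det [[6, -6], [-6, -2]] = -48 ≠ 0, so this unfolding has rank ≥ 2; CP rank is at least every unfolding rank, so rank(T) ≥ 2. (This is only a lower bound: in general the CP rank may exceed every unfolding rank, so we still need to exhibit 2 rank-1 terms summing to T.)
Upper bound — finding two terms. Write S_k = T[:,:,k] for the frontal slices: S₀ = [[6, -12, -6], [-6, 12, 6]], S₁ = [[-6, 10, 8], [-2, -2, 8]], S₂ = [[3, -5, -4], [1, 1, -4]].
If T = a₁ (x) b₁ (x) c₁ + a₂ (x) b₂ (x) c₂ then each S_k = c₁[k]·a₁b₁ᵀ + c₂[k]·a₂b₂ᵀ. S₀ and S₁ are linearly independent, so a₁b₁ᵀ and a₂b₂ᵀ must span the same plane of matrices: they are the rank-1 matrices of the form x·S₀ + y·S₁.
The 2×2 minor of x·S₀ + y·S₁ on rows {0,1}, columns {0,1} is −48·xy + 32·y² = (-16)·(3·x − 2·y)(y), vanishing at (x:y) = (2:3) and (1:0).
M₁ = 2·S₀ + 3·S₁ = [[-6, 6, 12], [-18, 18, 36]] = (-6)·[1, 3][1, -1, -2]ᵀ and M₂ = S₀ = [[6, -12, -6], [-6, 12, 6]] = 6·[1, -1][1, -2, -1]ᵀ, so take a₁ = [1, 3], b₁ = [1, -1, -2], a₂ = [1, -1], b₂ = [1, -2, -1].
Each slice is an integer combination of E₁ = a₁b₁ᵀ and E₂ = a₂b₂ᵀ: S₀ = 6·E₂, S₁ = −2·E₁ − 4·E₂, S₂ = E₁ + 2·E₂; reading off coefficients, c₁ = [0, -2, 1] and c₂ = [6, -4, 2].
Hence T = [1, 3] (x) [1, -1, -2] (x) [0, -2, 1] + [1, -1] (x) [1, -2, -1] (x) [6, -4, 2], so rank(T) ≤ 2.
These bounds meet, so rank(T) = 2.
Check entry T[0,0,1] = -6: (1)·(1)·(-2) + (1)·(1)·(-4) = -6.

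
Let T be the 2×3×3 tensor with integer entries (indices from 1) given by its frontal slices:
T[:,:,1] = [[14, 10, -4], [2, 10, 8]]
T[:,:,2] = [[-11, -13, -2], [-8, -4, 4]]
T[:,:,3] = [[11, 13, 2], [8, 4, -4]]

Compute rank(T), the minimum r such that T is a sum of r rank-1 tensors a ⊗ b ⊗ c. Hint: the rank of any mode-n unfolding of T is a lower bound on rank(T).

Lower bound: the mode-1 unfolding of T (rows indexed by i, columns by (j,k) = (1,1), (1,2), (1,3), (2,1), (2,2), (2,3), (3,1), (3,2), (3,3)) is [[14, -11, 11, 10, -13, 13, -4, -2, 2], [2, -8, 8, 10, -4, 4, 8, 4, -4]].
There the 2×2 minor on rows i ∈ {1, 2}, columns (j,k) ∈ {(1,1), (1,2)} is det [[14, -11], [2, -8]] = -90 ≠ 0, so this unfolding has rank ≥ 2; CP rank is at least every unfolding rank, so rank(T) ≥ 2. (Unfolding ranks only ever bound the CP rank from below — rank(T) can be strictly larger than all of them — so the matching upper bound has to come from an explicit 2-term decomposition.)
Upper bound — finding two terms. Write S_k = T[:,:,k] for the frontal slices: S₁ = [[14, 10, -4], [2, 10, 8]], S₂ = [[-11, -13, -2], [-8, -4, 4]], S₃ = [[11, 13, 2], [8, 4, -4]].
If T = a₁ ⊗ b₁ ⊗ c₁ + a₂ ⊗ b₂ ⊗ c₂ then each S_k = c₁[k]·a₁b₁ᵀ + c₂[k]·a₂b₂ᵀ. S₁ and S₂ are linearly independent, so a₁b₁ᵀ and a₂b₂ᵀ must span the same plane of matrices: they are the rank-1 matrices of the form x·S₁ + y·S₂.
The 2×2 minor of x·S₁ + y·S₂ on rows {1,2}, columns {1,2} is 120·x² − 60·xy − 60·y² = 60·(x − y)(2·x + y), vanishing at (x:y) = (1:1) and (1:-2).
M₁ = S₁ + S₂ = [[3, -3, -6], [-6, 6, 12]] = 3·[1, -2][1, -1, -2]ᵀ and M₂ = S₁ − 2·S₂ = [[36, 36, 0], [18, 18, 0]] = 18·[2, 1][1, 1, 0]ᵀ, so take a₁ = [1, -2], b₁ = [1, -1, -2], a₂ = [2, 1], b₂ = [1, 1, 0].
Each slice is an integer combination of E₁ = a₁b₁ᵀ and E₂ = a₂b₂ᵀ: S₁ = 2·E₁ + 6·E₂, S₂ = E₁ − 6·E₂, S₃ = −E₁ + 6·E₂; reading off coefficients, c₁ = [2, 1, -1] and c₂ = [6, -6, 6].
Hence T = [1, -2] ⊗ [1, -1, -2] ⊗ [2, 1, -1] + [2, 1] ⊗ [1, 1, 0] ⊗ [6, -6, 6], so rank(T) ≤ 2.
These bounds meet, so rank(T) = 2.

2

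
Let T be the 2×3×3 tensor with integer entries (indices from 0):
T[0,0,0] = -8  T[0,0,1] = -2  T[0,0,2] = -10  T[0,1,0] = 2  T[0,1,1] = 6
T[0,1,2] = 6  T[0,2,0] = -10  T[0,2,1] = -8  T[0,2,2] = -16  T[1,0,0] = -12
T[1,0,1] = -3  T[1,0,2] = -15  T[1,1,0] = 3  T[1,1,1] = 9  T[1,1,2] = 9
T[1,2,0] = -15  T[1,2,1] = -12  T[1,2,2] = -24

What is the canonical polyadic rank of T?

Lower bound: the mode-2 unfolding of T (rows indexed by j, columns by (i,k) = (0,0), (0,1), (0,2), (1,0), (1,1), (1,2)) is [[-8, -2, -10, -12, -3, -15], [2, 6, 6, 3, 9, 9], [-10, -8, -16, -15, -12, -24]].
There the 2×2 minor on rows j ∈ {0, 1}, columns (i,k) ∈ {(0,0), (0,1)} is det [[-8, -2], [2, 6]] = -44 ≠ 0, so this unfolding has rank ≥ 2; CP rank is at least every unfolding rank, so rank(T) ≥ 2. (This is only a lower bound: in general the CP rank may exceed every unfolding rank, so we still need to exhibit 2 rank-1 terms summing to T.)
Upper bound — finding two terms. Every mode-1 slice of T is a multiple of one matrix: T[i,:,:] = a[i]·M with a = [2, 3] and M = [[-4, -1, -5], [1, 3, 3], [-5, -4, -8]] (rows indexed by j, columns by k). So it suffices to write M as a sum of two rank-1 matrices.
The rows of M satisfy (row 0) = (row 1) + (row 2), so splitting by rows, M = [1, 1, 0][1, 3, 3]ᵀ + [1, 0, 1][-5, -4, -8]ᵀ.
Hence T = [2, 3] ⊗ [1, 1, 0] ⊗ [1, 3, 3] + [2, 3] ⊗ [1, 0, 1] ⊗ [-5, -4, -8], so rank(T) ≤ 2.
These bounds meet, so rank(T) = 2.

2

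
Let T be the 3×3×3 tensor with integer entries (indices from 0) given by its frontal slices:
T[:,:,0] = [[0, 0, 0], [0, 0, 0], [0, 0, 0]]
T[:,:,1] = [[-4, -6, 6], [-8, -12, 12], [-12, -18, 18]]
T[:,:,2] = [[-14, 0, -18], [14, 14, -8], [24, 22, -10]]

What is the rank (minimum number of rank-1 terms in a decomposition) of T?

2

Lower bound: in the mode-2 unfolding of T (rows indexed by j, columns by (i,k)) the 2×2 minor on rows j ∈ {0, 1}, columns (i,k) ∈ {(0,1), (0,2)} is det [[-4, -14], [-6, 0]] = -84 ≠ 0, so that unfolding has rank ≥ 2 and hence rank(T) ≥ 2 (CP rank is at least every unfolding rank, though it can be larger).
Upper bound: with S_k = T[:,:,k], the two rank-1 terms a₁b₁ᵀ, a₂b₂ᵀ are the rank-1 members of the pencil x·S₁ + y·S₂.
The 2×2 minor of x·S₁ + y·S₂ on rows {0,1}, columns {0,1} is 196·xy − 196·y² = 196·(x − y)(y), vanishing at (x:y) = (1:1) and (1:0).
M₁ = S₁ + S₂ = [[-18, -6, -12], [6, 2, 4], [12, 4, 8]] = (-2)·[3, -1, -2][3, 1, 2]ᵀ and M₂ = S₁ = [[-4, -6, 6], [-8, -12, 12], [-12, -18, 18]] = (-2)·[1, 2, 3][2, 3, -3]ᵀ, so take a₁ = [3, -1, -2], b₁ = [3, 1, 2], a₂ = [1, 2, 3], b₂ = [2, 3, -3].
Each slice is an integer combination of E₁ = a₁b₁ᵀ and E₂ = a₂b₂ᵀ: S₀ = 0, S₁ = −2·E₂, S₂ = −2·E₁ + 2·E₂; reading off coefficients, c₁ = [0, 0, -2] and c₂ = [0, -2, 2].
Hence T = [3, -1, -2] ∘ [3, 1, 2] ∘ [0, 0, -2] + [1, 2, 3] ∘ [2, 3, -3] ∘ [0, -2, 2], so rank(T) ≤ 2.
These bounds meet, so rank(T) = 2.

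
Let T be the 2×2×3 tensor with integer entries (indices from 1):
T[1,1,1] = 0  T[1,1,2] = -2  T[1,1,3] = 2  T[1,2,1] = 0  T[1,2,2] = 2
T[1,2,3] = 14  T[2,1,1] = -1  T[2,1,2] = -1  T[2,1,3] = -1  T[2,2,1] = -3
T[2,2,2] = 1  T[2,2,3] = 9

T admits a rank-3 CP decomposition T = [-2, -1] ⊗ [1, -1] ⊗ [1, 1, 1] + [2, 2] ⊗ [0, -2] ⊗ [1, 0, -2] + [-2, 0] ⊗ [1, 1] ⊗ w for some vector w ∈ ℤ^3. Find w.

w = [-1, 0, -2]

Subtract the known terms from T to get the rank-1 residual R = [-2, 0] ⊗ [1, 1] ⊗ w, so R[i,j,k] = a[i]·b[j]·w[k]. Pick indices with nonzero a[1]·b[1] = (-2)·(1) = -2. Only the fibre through (1,1,·) is needed: R[1,1,:] = T[1,1,:] − Σₗ aₗ[1]bₗ[1]cₗ = [0, -2, 2] − (-2)·(1)·[1, 1, 1] − (2)·(0)·[1, 0, -2] = [2, 0, 4]. Then w[k] = R[1,1,k] / -2 for each k, giving w = [2, 0, 4] / -2 = [-1, 0, -2].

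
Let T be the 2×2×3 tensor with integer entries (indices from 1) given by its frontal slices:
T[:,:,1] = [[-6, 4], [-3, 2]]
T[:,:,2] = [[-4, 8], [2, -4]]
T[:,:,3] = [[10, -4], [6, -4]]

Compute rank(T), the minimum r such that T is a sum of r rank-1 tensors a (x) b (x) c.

3

Lower bound: the mode-3 unfolding of T (rows indexed by k, columns by (i,j) = (1,1), (1,2), (2,1), (2,2)) is [[-6, 4, -3, 2], [-4, 8, 2, -4], [10, -4, 6, -4]].
There the 3×3 minor on rows k ∈ {1, 2, 3}, columns (i,j) ∈ {(1,1), (1,2), (2,1)} is det [[-6, 4, -3], [-4, 8, 2], [10, -4, 6]] = 32 ≠ 0, so this unfolding has rank ≥ 3; CP rank is at least every unfolding rank, so rank(T) ≥ 3. (Flattening ranks never certify an upper bound on CP rank; for that we must actually write T with 3 rank-1 terms.)
Upper bound: T is a sum of 3 rank-1 terms, T = (0, 1) (x) (1, -2) (x) (-1, 2, 2) + (1, 0) (x) (1, -2) (x) (-2, -4, 2) + (2, 1) (x) (1, 0) (x) (-2, 0, 4) (written with every a and b primitive with positive leading entry and the scale carried by c; CP decompositions are not unique, and this one is verified by expanding entrywise), so rank(T) ≤ 3.
These bounds meet, so rank(T) = 3.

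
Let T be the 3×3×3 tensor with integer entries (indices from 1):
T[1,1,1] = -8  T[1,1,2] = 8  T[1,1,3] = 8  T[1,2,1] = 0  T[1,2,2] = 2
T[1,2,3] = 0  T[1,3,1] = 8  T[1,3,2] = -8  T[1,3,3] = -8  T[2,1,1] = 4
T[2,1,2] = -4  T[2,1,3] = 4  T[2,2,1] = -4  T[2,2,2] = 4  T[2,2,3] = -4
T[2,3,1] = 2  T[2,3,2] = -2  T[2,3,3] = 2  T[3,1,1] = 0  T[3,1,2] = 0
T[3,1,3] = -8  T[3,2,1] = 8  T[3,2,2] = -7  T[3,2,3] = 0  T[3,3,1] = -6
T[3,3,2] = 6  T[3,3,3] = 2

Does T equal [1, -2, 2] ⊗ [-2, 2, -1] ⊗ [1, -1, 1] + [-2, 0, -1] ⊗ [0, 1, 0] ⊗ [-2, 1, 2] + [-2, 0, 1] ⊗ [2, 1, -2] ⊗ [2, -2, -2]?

No

Reconstruct entry (1,1,1) from the claimed factors: Σₗ aₗ[1]bₗ[1]cₗ[1] = (1)·(-2)·(1) + (-2)·(0)·(-2) + (-2)·(2)·(2) = -10, but T[1,1,1] = -8. The claim is false.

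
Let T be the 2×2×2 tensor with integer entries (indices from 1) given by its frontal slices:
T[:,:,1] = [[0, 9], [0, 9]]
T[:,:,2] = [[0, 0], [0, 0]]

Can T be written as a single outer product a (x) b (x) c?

Yes

If T = a (x) b (x) c then every fibre of T is a multiple of the corresponding factor, so read the factors off the fibres through the nonzero entry T[1,2,1] = 9.
The mode-1 fibre T[:,2,1] = [9, 9] gives a = [1, 1] (primitive direction); the mode-2 fibre T[1,:,1] = [0, 9] gives b = [0, 1]; then c[k] = T[1,2,k] / (a[1]·b[2]) = [9, 0] / 1 = [9, 0].
Expanding [1, 1] (x) [0, 1] (x) [9, 0] reproduces all 8 entries of T, so T = [1, 1] (x) [0, 1] (x) [9, 0] and rank(T) ≤ 1.
Equivalently every frontal slice T[:,:,k] is c[k] times the rank-1 matrix [1, 1] (x) [0, 1]. So T has rank 1 (it is nonzero).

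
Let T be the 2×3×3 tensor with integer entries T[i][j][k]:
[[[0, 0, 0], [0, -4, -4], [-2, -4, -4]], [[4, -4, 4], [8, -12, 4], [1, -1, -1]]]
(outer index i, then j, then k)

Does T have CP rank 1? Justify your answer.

The mode-2 unfolding of T (rows indexed by j, columns by (i,k) = (0,0), (0,1), (0,2), (1,0), (1,1), (1,2)) is [[0, 0, 0, 4, -4, 4], [0, -4, -4, 8, -12, 4], [-2, -4, -4, 1, -1, -1]].
There the 3×3 minor on rows j ∈ {0, 1, 2}, columns (i,k) ∈ {(0,0), (0,1), (1,0)} is det [[0, 0, 4], [0, -4, 8], [-2, -4, 1]] = -32 ≠ 0, so this unfolding has rank ≥ 3; CP rank is at least every unfolding rank, so rank(T) ≥ 3.
In particular rank(T) ≥ 3 > 1, so T is not rank-1.

No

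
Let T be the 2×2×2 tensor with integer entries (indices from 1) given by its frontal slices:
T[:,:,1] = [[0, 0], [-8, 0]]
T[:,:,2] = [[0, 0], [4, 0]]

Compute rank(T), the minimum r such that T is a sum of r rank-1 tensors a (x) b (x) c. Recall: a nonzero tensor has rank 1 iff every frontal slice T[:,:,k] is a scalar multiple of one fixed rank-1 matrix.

1

Lower bound: T ≠ 0 (e.g. T[2,1,1] = -8), so rank(T) ≥ 1.
Upper bound: if T = a (x) b (x) c then every fibre of T is a multiple of the corresponding factor, so read the factors off the fibres through the nonzero entry T[2,1,1] = -8.
The mode-1 fibre T[:,1,1] = [0, -8] gives a = [0, 1] (primitive direction); the mode-2 fibre T[2,:,1] = [-8, 0] gives b = [1, 0]; then c[k] = T[2,1,k] / (a[2]·b[1]) = [-8, 4] / 1 = [-8, 4].
Expanding [0, 1] (x) [1, 0] (x) [-8, 4] reproduces all 8 entries of T, so T = [0, 1] (x) [1, 0] (x) [-8, 4] and rank(T) ≤ 1.
These bounds meet, so rank(T) = 1.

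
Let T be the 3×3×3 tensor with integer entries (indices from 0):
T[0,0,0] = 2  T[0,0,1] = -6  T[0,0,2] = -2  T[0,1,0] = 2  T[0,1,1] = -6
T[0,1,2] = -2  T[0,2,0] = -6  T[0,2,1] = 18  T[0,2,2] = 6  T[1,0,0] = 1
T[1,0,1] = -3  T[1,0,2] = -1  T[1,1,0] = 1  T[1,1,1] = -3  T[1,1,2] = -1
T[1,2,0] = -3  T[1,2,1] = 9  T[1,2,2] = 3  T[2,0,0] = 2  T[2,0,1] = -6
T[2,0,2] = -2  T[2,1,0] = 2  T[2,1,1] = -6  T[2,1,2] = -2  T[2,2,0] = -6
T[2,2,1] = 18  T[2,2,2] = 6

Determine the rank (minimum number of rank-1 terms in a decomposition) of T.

Lower bound: T ≠ 0 (e.g. T[0,0,0] = 2), so rank(T) ≥ 1.
Upper bound: if T = a ∘ b ∘ c then every fibre of T is a multiple of the corresponding factor, so read the factors off the fibres through the nonzero entry T[0,0,0] = 2.
The mode-1 fibre T[:,0,0] = [2, 1, 2] gives a = [2, 1, 2] (primitive direction); the mode-2 fibre T[0,:,0] = [2, 2, -6] gives b = [1, 1, -3]; then c[k] = T[0,0,k] / (a[0]·b[0]) = [2, -6, -2] / 2 = [1, -3, -1].
Expanding [2, 1, 2] ∘ [1, 1, -3] ∘ [1, -3, -1] reproduces all 27 entries of T, so T = [2, 1, 2] ∘ [1, 1, -3] ∘ [1, -3, -1] and rank(T) ≤ 1.
These bounds meet, so rank(T) = 1.

1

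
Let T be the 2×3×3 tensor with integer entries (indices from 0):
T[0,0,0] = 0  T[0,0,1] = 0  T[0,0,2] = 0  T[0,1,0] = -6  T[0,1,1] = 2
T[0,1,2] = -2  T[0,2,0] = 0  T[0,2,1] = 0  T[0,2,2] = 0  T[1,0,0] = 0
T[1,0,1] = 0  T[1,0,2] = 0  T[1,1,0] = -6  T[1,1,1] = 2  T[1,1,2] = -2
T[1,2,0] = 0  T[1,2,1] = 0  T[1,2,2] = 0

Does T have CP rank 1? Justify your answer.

Yes

The mode-1 fibre T[:,1,0] = [-6, -6] gives a = [1, 1] (primitive direction); the mode-2 fibre T[0,:,0] = [0, -6, 0] gives b = [0, 1, 0]; then c[k] = T[0,1,k] / (a[0]·b[1]) = [-6, 2, -2] / 1 = [-6, 2, -2].
Expanding [1, 1] ∘ [0, 1, 0] ∘ [-6, 2, -2] reproduces all 18 entries of T, so T = [1, 1] ∘ [0, 1, 0] ∘ [-6, 2, -2] and rank(T) ≤ 1.
Equivalently every frontal slice T[:,:,k] is c[k] times the rank-1 matrix [1, 1] ∘ [0, 1, 0]. So T has rank 1 (it is nonzero).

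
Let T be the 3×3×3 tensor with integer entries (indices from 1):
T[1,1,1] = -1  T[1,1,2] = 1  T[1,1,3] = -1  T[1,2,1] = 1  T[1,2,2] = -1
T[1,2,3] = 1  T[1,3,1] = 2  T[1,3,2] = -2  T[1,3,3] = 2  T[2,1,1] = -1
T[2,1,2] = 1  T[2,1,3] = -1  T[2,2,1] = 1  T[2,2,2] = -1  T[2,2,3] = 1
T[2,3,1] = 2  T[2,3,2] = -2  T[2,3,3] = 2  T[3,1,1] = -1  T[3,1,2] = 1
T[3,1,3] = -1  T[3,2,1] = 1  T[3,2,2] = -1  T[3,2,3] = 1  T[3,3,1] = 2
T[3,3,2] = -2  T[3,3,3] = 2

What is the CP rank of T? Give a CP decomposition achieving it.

rank(T) = 1

Lower bound: T ≠ 0 (e.g. T[1,1,1] = -1), so rank(T) ≥ 1.
Upper bound: if T = a (x) b (x) c then every fibre of T is a multiple of the corresponding factor, so read the factors off the fibres through the nonzero entry T[1,1,1] = -1.
The mode-1 fibre T[:,1,1] = [-1, -1, -1] gives a = [1, 1, 1] (primitive direction); the mode-2 fibre T[1,:,1] = [-1, 1, 2] gives b = [1, -1, -2]; then c[k] = T[1,1,k] / (a[1]·b[1]) = [-1, 1, -1] / 1 = [-1, 1, -1].
Expanding [1, 1, 1] (x) [1, -1, -2] (x) [-1, 1, -1] reproduces all 27 entries of T, so T = [1, 1, 1] (x) [1, -1, -2] (x) [-1, 1, -1] and rank(T) ≤ 1.
These bounds meet, so rank(T) = 1.
Check entry T[2,3,1] = 2: (1)·(-2)·(-1) = 2.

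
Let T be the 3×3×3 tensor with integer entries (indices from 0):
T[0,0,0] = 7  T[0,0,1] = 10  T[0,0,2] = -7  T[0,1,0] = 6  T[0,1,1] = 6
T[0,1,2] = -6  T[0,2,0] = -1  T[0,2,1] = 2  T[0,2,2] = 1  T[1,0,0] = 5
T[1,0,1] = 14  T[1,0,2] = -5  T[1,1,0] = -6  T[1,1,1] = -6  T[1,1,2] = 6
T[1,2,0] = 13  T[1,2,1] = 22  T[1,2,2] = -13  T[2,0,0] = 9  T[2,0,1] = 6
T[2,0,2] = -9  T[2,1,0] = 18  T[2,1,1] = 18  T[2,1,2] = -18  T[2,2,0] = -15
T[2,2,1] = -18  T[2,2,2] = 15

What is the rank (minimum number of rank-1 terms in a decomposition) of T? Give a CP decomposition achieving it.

Lower bound: the mode-3 unfolding of T (rows indexed by k, columns by (i,j) = (0,0), (0,1), (0,2), (1,0), (1,1), (1,2), (2,0), (2,1), (2,2)) is [[7, 6, -1, 5, -6, 13, 9, 18, -15], [10, 6, 2, 14, -6, 22, 6, 18, -18], [-7, -6, 1, -5, 6, -13, -9, -18, 15]].
There the 2×2 minor on rows k ∈ {0, 1}, columns (i,j) ∈ {(0,0), (0,1)} is det [[7, 6], [10, 6]] = -18 ≠ 0, so this unfolding has rank ≥ 2; CP rank is at least every unfolding rank, so rank(T) ≥ 2. (Unfolding ranks only ever bound the CP rank from below — rank(T) can be strictly larger than all of them — so the matching upper bound has to come from an explicit 2-term decomposition.)
Upper bound — finding two terms. Write S_k = T[:,:,k] for the frontal slices: S₀ = [[7, 6, -1], [5, -6, 13], [9, 18, -15]], S₁ = [[10, 6, 2], [14, -6, 22], [6, 18, -18]], S₂ = [[-7, -6, 1], [-5, 6, -13], [-9, -18, 15]].
If T = a₁ (x) b₁ (x) c₁ + a₂ (x) b₂ (x) c₂ then each S_k = c₁[k]·a₁b₁ᵀ + c₂[k]·a₂b₂ᵀ. S₀ and S₁ are linearly independent, so a₁b₁ᵀ and a₂b₂ᵀ must span the same plane of matrices: they are the rank-1 matrices of the form x·S₀ + y·S₁.
The 2×2 minor of x·S₀ + y·S₁ on rows {0,1}, columns {0,1} is −72·x² − 216·xy − 144·y² = (-72)·(x + 2·y)(x + y), vanishing at (x:y) = (2:-1) and (1:-1).
M₁ = 2·S₀ − S₁ = [[4, 6, -4], [-4, -6, 4], [12, 18, -12]] = 2·[1, -1, 3][2, 3, -2]ᵀ and M₂ = S₀ − S₁ = [[-3, 0, -3], [-9, 0, -9], [3, 0, 3]] = (-3)·[1, 3, -1][1, 0, 1]ᵀ, so take a₁ = [1, -1, 3], b₁ = [2, 3, -2], a₂ = [1, 3, -1], b₂ = [1, 0, 1].
Each slice is an integer combination of E₁ = a₁b₁ᵀ and E₂ = a₂b₂ᵀ: S₀ = 2·E₁ + 3·E₂, S₁ = 2·E₁ + 6·E₂, S₂ = −2·E₁ − 3·E₂; reading off coefficients, c₁ = [2, 2, -2] and c₂ = [3, 6, -3].
Hence T = [1, -1, 3] (x) [2, 3, -2] (x) [2, 2, -2] + [1, 3, -1] (x) [1, 0, 1] (x) [3, 6, -3], so rank(T) ≤ 2.
These bounds meet, so rank(T) = 2.

rank(T) = 2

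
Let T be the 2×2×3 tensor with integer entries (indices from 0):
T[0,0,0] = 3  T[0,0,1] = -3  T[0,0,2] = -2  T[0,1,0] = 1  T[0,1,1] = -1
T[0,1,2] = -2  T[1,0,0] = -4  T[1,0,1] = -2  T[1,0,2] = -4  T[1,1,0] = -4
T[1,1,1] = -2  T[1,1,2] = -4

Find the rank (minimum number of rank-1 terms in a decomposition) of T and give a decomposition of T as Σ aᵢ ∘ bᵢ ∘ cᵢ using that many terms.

Lower bound: the mode-3 unfolding of T (rows indexed by k, columns by (i,j) = (0,0), (0,1), (1,0), (1,1)) is [[3, 1, -4, -4], [-3, -1, -2, -2], [-2, -2, -4, -4]].
There the 3×3 minor on rows k ∈ {0, 1, 2}, columns (i,j) ∈ {(0,0), (0,1), (1,0)} is det [[3, 1, -4], [-3, -1, -2], [-2, -2, -4]] = -24 ≠ 0, so this unfolding has rank ≥ 3; CP rank is at least every unfolding rank, so rank(T) ≥ 3. (Unfolding ranks only ever bound the CP rank from below — rank(T) can be strictly larger than all of them — so the matching upper bound has to come from an explicit 3-term decomposition.)
Upper bound: T is a sum of 3 rank-1 terms, T = [0, 1] ∘ [1, 1] ∘ [-4, -2, -4] + [1, 0] ∘ [1, 0] ∘ [1, -1, 2] + [1, 0] ∘ [2, 1] ∘ [1, -1, -2] (one valid choice — decompositions are not unique — normalised so each a, b is primitive with positive first nonzero entry; check it by expanding all entries), so rank(T) ≤ 3.
These bounds meet, so rank(T) = 3.
Check entry T[1,1,1] = -2: (1)·(1)·(-2) + (0)·(0)·(-1) + (0)·(1)·(-1) = -2.

rank(T) = 3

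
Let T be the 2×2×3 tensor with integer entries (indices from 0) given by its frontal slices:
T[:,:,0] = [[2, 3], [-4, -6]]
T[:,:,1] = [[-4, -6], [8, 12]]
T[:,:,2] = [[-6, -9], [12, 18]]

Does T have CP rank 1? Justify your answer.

Yes

If T = a ⊗ b ⊗ c then every fibre of T is a multiple of the corresponding factor, so read the factors off the fibres through the nonzero entry T[0,0,0] = 2.
The mode-1 fibre T[:,0,0] = [2, -4] gives a = [1, -2] (primitive direction); the mode-2 fibre T[0,:,0] = [2, 3] gives b = [2, 3]; then c[k] = T[0,0,k] / (a[0]·b[0]) = [2, -4, -6] / 2 = [1, -2, -3].
Expanding [1, -2] ⊗ [2, 3] ⊗ [1, -2, -3] reproduces all 12 entries of T, so T = [1, -2] ⊗ [2, 3] ⊗ [1, -2, -3] and rank(T) ≤ 1.
Equivalently every frontal slice T[:,:,k] is c[k] times the rank-1 matrix [1, -2] ⊗ [2, 3]. So T has rank 1 (it is nonzero).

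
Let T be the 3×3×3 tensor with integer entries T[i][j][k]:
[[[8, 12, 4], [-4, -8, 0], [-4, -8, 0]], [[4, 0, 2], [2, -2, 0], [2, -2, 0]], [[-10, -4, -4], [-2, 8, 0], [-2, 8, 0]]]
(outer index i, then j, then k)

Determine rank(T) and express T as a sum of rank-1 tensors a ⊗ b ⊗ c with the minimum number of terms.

rank(T) = 3

Lower bound: the mode-1 unfolding of T (rows indexed by i, columns by (j,k) = (0,0), (0,1), (0,2), (1,0), (1,1), (1,2), (2,0), (2,1), (2,2)) is [[8, 12, 4, -4, -8, 0, -4, -8, 0], [4, 0, 2, 2, -2, 0, 2, -2, 0], [-10, -4, -4, -2, 8, 0, -2, 8, 0]].
There the 3×3 minor on rows i ∈ {0, 1, 2}, columns (j,k) ∈ {(0,0), (0,1), (0,2)} is det [[8, 12, 4], [4, 0, 2], [-10, -4, -4]] = -48 ≠ 0, so this unfolding has rank ≥ 3; CP rank is at least every unfolding rank, so rank(T) ≥ 3. (This is only a lower bound: in general the CP rank may exceed every unfolding rank, so we still need to exhibit 3 rank-1 terms summing to T.)
Upper bound: T is a sum of 3 rank-1 terms, T = [0, 1, -2] ⊗ [1, 1, 1] ⊗ [2, -2, 0] + [2, 0, -1] ⊗ [1, -1, -1] ⊗ [2, 4, 0] + [2, 1, -2] ⊗ [1, 0, 0] ⊗ [2, 2, 2] (one valid choice — decompositions are not unique — normalised so each a, b is primitive with positive first nonzero entry; check it by expanding all entries), so rank(T) ≤ 3.
These bounds meet, so rank(T) = 3.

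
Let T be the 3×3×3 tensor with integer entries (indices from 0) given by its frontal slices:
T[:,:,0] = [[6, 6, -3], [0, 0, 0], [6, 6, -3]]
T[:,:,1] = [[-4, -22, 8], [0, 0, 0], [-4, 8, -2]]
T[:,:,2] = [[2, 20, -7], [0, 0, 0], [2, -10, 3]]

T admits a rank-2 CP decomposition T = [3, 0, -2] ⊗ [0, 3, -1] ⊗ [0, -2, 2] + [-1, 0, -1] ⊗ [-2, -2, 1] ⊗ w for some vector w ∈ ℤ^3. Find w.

w = [3, -2, 1]

Subtract the known terms from T to get the rank-1 residual R = [-1, 0, -1] ⊗ [-2, -2, 1] ⊗ w, so R[i,j,k] = a[i]·b[j]·w[k]. Pick indices with nonzero a[0]·b[0] = (-1)·(-2) = 2. Only the fibre through (0,0,·) is needed: R[0,0,:] = T[0,0,:] − Σₗ aₗ[0]bₗ[0]cₗ = [6, -4, 2] − (3)·(0)·[0, -2, 2] = [6, -4, 2]. Then w[k] = R[0,0,k] / 2 for each k, giving w = [6, -4, 2] / 2 = [3, -2, 1].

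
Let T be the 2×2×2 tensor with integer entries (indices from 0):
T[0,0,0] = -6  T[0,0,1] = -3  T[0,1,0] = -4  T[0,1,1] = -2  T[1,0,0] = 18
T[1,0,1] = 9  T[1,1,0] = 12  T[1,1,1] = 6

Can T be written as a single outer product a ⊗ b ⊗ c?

Yes

If T = a ⊗ b ⊗ c then every fibre of T is a multiple of the corresponding factor, so read the factors off the fibres through the nonzero entry T[0,0,0] = -6.
The mode-1 fibre T[:,0,0] = [-6, 18] gives a = [1, -3] (primitive direction); the mode-2 fibre T[0,:,0] = [-6, -4] gives b = [3, 2]; then c[k] = T[0,0,k] / (a[0]·b[0]) = [-6, -3] / 3 = [-2, -1].
Expanding [1, -3] ⊗ [3, 2] ⊗ [-2, -1] reproduces all 8 entries of T, so T = [1, -3] ⊗ [3, 2] ⊗ [-2, -1] and rank(T) ≤ 1.
Equivalently every frontal slice T[:,:,k] is c[k] times the rank-1 matrix [1, -3] ⊗ [3, 2]. So T has rank 1 (it is nonzero).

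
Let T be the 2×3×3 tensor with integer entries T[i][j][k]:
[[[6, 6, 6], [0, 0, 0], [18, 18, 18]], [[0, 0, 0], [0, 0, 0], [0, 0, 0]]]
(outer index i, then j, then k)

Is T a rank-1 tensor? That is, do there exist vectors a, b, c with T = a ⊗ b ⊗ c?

Yes

The mode-1 fibre T[:,0,0] = [6, 0] gives a = [1, 0] (primitive direction); the mode-2 fibre T[0,:,0] = [6, 0, 18] gives b = [1, 0, 3]; then c[k] = T[0,0,k] / (a[0]·b[0]) = [6, 6, 6] / 1 = [6, 6, 6].
Expanding [1, 0] ⊗ [1, 0, 3] ⊗ [6, 6, 6] reproduces all 18 entries of T, so T = [1, 0] ⊗ [1, 0, 3] ⊗ [6, 6, 6] and rank(T) ≤ 1.
Equivalently every frontal slice T[:,:,k] is c[k] times the rank-1 matrix [1, 0] ⊗ [1, 0, 3]. So T has rank 1 (it is nonzero).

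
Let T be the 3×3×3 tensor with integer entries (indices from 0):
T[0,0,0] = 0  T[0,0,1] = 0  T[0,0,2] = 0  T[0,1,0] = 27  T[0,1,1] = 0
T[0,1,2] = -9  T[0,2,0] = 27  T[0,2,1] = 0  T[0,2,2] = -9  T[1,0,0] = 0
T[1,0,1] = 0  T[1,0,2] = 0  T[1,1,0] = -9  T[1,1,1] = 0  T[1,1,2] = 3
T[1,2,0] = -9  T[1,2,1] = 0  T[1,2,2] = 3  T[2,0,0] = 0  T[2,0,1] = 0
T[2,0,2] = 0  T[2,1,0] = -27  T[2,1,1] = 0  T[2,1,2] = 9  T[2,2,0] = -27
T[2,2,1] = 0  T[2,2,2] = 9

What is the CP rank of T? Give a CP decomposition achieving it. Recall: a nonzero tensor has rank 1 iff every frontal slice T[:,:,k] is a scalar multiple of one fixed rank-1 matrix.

rank(T) = 1

Lower bound: T ≠ 0 (e.g. T[0,1,0] = 27), so rank(T) ≥ 1.
Upper bound: if T = a ∘ b ∘ c then every fibre of T is a multiple of the corresponding factor, so read the factors off the fibres through the nonzero entry T[0,1,0] = 27.
The mode-1 fibre T[:,1,0] = [27, -9, -27] gives a = (3, -1, -3) (primitive direction); the mode-2 fibre T[0,:,0] = [0, 27, 27] gives b = (0, 1, 1); then c[k] = T[0,1,k] / (a[0]·b[1]) = [27, 0, -9] / 3 = (9, 0, -3).
Expanding (3, -1, -3) ∘ (0, 1, 1) ∘ (9, 0, -3) reproduces all 27 entries of T, so T = (3, -1, -3) ∘ (0, 1, 1) ∘ (9, 0, -3) and rank(T) ≤ 1.
These bounds meet, so rank(T) = 1.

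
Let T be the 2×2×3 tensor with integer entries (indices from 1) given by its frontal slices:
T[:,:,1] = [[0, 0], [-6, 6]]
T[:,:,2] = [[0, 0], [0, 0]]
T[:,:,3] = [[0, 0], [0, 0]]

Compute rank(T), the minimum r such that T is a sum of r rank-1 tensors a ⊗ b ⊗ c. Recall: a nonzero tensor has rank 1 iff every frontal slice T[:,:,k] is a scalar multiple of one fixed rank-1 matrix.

1

Lower bound: T ≠ 0 (e.g. T[2,1,1] = -6), so rank(T) ≥ 1.
Upper bound: if T = a ⊗ b ⊗ c then every fibre of T is a multiple of the corresponding factor, so read the factors off the fibres through the nonzero entry T[2,1,1] = -6.
The mode-1 fibre T[:,1,1] = [0, -6] gives a = [0, 1] (primitive direction); the mode-2 fibre T[2,:,1] = [-6, 6] gives b = [1, -1]; then c[k] = T[2,1,k] / (a[2]·b[1]) = [-6, 0, 0] / 1 = [-6, 0, 0].
Expanding [0, 1] ⊗ [1, -1] ⊗ [-6, 0, 0] reproduces all 12 entries of T, so T = [0, 1] ⊗ [1, -1] ⊗ [-6, 0, 0] and rank(T) ≤ 1.
These bounds meet, so rank(T) = 1.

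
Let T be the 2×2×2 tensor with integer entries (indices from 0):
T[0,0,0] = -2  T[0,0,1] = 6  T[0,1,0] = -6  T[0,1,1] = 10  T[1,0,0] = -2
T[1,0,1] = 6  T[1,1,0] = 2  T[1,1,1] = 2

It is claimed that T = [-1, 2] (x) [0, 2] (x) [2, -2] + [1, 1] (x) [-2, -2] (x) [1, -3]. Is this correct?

No

Reconstruct entry (1,1,0) from the claimed factors: Σₗ aₗ[1]bₗ[1]cₗ[0] = (2)·(2)·(2) + (1)·(-2)·(1) = 6, but T[1,1,0] = 2. The claim is false.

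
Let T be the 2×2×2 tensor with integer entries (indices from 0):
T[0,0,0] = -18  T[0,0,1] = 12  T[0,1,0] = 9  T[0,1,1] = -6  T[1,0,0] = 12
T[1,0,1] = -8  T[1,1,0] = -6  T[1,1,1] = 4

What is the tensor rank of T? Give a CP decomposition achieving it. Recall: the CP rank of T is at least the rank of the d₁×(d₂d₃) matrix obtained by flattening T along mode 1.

rank(T) = 1

Lower bound: T ≠ 0 (e.g. T[0,0,0] = -18), so rank(T) ≥ 1.
Upper bound: the mode-1 fibre T[:,0,0] = [-18, 12] gives a = (3, -2) (primitive direction); the mode-2 fibre T[0,:,0] = [-18, 9] gives b = (2, -1); then c[k] = T[0,0,k] / (a[0]·b[0]) = [-18, 12] / 6 = (-3, 2).
Expanding (3, -2) ⊗ (2, -1) ⊗ (-3, 2) reproduces all 8 entries of T, so T = (3, -2) ⊗ (2, -1) ⊗ (-3, 2) and rank(T) ≤ 1.
These bounds meet, so rank(T) = 1.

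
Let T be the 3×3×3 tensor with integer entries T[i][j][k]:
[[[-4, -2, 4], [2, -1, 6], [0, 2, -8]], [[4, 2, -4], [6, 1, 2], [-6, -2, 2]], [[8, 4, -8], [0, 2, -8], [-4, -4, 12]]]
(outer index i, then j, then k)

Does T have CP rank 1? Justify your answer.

The mode-2 unfolding of T (rows indexed by j, columns by (i,k) = (0,0), (0,1), (0,2), (1,0), (1,1), (1,2), (2,0), (2,1), (2,2)) is [[-4, -2, 4, 4, 2, -4, 8, 4, -8], [2, -1, 6, 6, 1, 2, 0, 2, -8], [0, 2, -8, -6, -2, 2, -4, -4, 12]].
There the 3×3 minor on rows j ∈ {0, 1, 2}, columns (i,k) ∈ {(0,0), (0,1), (1,0)} is det [[-4, -2, 4], [2, -1, 6], [0, 2, -6]] = 16 ≠ 0, so this unfolding has rank ≥ 3; CP rank is at least every unfolding rank, so rank(T) ≥ 3.
In particular rank(T) ≥ 3 > 1, so T is not rank-1.

No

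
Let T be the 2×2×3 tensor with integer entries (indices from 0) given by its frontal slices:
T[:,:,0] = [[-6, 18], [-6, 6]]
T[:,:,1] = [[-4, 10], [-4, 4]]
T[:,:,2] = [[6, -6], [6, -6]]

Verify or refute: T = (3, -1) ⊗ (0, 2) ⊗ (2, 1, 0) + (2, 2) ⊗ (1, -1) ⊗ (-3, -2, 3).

No

Reconstruct entry (1,1,0) from the claimed factors: Σₗ aₗ[1]bₗ[1]cₗ[0] = (-1)·(2)·(2) + (2)·(-1)·(-3) = 2, but T[1,1,0] = 6. The claim is false.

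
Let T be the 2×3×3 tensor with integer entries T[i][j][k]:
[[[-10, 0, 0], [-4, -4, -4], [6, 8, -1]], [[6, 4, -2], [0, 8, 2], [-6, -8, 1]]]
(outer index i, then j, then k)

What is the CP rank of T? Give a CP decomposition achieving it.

Lower bound: the mode-2 unfolding of T (rows indexed by j, columns by (i,k) = (0,0), (0,1), (0,2), (1,0), (1,1), (1,2)) is [[-10, 0, 0, 6, 4, -2], [-4, -4, -4, 0, 8, 2], [6, 8, -1, -6, -8, 1]].
There the 3×3 minor on rows j ∈ {0, 1, 2}, columns (i,k) ∈ {(0,0), (0,1), (0,2)} is det [[-10, 0, 0], [-4, -4, -4], [6, 8, -1]] = -360 ≠ 0, so this unfolding has rank ≥ 3; CP rank is at least every unfolding rank, so rank(T) ≥ 3. (This is only a lower bound: in general the CP rank may exceed every unfolding rank, so we still need to exhibit 3 rank-1 terms summing to T.)
Upper bound: T is a sum of 3 rank-1 terms, T = [1, -1] ⊗ [1, 2, -2] ⊗ [-2, -4, 0] + [1, -1] ⊗ [2, -2, -1] ⊗ [-2, 0, 1] + [1, 0] ⊗ [1, 1, 0] ⊗ [-4, 4, -2] (one valid choice — decompositions are not unique — normalised so each a, b is primitive with positive first nonzero entry; check it by expanding all entries), so rank(T) ≤ 3.
These bounds meet, so rank(T) = 3.
Check entry T[1,2,0] = -6: (-1)·(-2)·(-2) + (-1)·(-1)·(-2) + (0)·(0)·(-4) = -6.

rank(T) = 3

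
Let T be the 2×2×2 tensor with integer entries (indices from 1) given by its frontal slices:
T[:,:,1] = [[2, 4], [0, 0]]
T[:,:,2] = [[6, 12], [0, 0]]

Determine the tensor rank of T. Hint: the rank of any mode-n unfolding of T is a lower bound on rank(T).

Lower bound: T ≠ 0 (e.g. T[1,1,1] = 2), so rank(T) ≥ 1.
Upper bound: the mode-1 fibre T[:,1,1] = [2, 0] gives a = [1, 0] (primitive direction); the mode-2 fibre T[1,:,1] = [2, 4] gives b = [1, 2]; then c[k] = T[1,1,k] / (a[1]·b[1]) = [2, 6] / 1 = [2, 6].
Expanding [1, 0] ⊗ [1, 2] ⊗ [2, 6] reproduces all 8 entries of T, so T = [1, 0] ⊗ [1, 2] ⊗ [2, 6] and rank(T) ≤ 1.
These bounds meet, so rank(T) = 1.

1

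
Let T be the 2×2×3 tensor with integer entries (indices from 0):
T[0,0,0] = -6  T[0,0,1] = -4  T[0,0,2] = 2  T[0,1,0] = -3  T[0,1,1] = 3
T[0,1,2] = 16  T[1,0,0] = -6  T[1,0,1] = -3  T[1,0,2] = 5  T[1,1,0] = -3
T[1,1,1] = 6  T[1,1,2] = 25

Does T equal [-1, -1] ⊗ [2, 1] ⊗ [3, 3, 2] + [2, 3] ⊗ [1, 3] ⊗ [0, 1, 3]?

Reconstruct entrywise from the claimed factors. For example, T[1,1,0] = -3 and Σₗ aₗ[1]bₗ[1]cₗ[0] = (-1)·(1)·(3) + (3)·(3)·(0) = -3; checking all 12 entries, every one matches. The claim holds.

Yes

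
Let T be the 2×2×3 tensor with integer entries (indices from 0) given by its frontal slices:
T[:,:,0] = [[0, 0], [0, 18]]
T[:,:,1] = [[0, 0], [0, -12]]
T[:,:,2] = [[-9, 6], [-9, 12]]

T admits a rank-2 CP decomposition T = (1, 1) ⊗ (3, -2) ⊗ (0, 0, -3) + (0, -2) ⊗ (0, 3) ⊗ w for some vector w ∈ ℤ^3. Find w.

w = (-3, 2, -1)

Subtract the known terms from T to get the rank-1 residual R = (0, -2) ⊗ (0, 3) ⊗ w, so R[i,j,k] = a[i]·b[j]·w[k]. Pick indices with nonzero a[1]·b[1] = (-2)·(3) = -6. Only the fibre through (1,1,·) is needed: R[1,1,:] = T[1,1,:] − Σₗ aₗ[1]bₗ[1]cₗ = [18, -12, 12] − (1)·(-2)·(0, 0, -3) = [18, -12, 6]. Then w[k] = R[1,1,k] / -6 for each k, giving w = [18, -12, 6] / -6 = (-3, 2, -1).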